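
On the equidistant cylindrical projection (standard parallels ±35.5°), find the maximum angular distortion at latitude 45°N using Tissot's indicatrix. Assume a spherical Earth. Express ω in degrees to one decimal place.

In the equirectangular projection with standard parallel φ₀ = 35.5° (x = Rλ cos φ₀, y = Rφ), meridians are true-scale (h = 1) and the parallel scale is k = cos φ₀ / cos φ.
At 45°: h = 1.000, k = 1.151; principal scales a = 1.151, b = 1.000.
sin(ω/2) = (a − b)/(a + b) = 0.1513/2.151 = 0.07034, so ω = 2 arcsin(0.07034) ≈ 8.1°.

8.1°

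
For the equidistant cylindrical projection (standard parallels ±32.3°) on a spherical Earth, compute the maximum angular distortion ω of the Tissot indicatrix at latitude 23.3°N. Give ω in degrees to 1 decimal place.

4.8°

In the equirectangular projection with standard parallel φ₀ = 32.3° (x = Rλ cos φ₀, y = Rφ), meridians are true-scale (h = 1) and the parallel scale is k = cos φ₀ / cos φ.
At 23.3°: h = 1.000, k = 0.9203; principal scales a = 1.000, b = 0.9203.
sin(ω/2) = (a − b)/(a + b) = 0.07968/1.920 = 0.04149, so ω = 2 arcsin(0.04149) ≈ 4.8°.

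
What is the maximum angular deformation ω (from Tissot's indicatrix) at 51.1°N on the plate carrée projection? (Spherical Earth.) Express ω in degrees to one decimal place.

For the equirectangular projection with φ₀ = 0 (plate carrée), h = 1 along meridians and k = sec φ along parallels.
At 51.1°: h = 1.000, k = 1.592; principal scales a = 1.592, b = 1.000.
sin(ω/2) = (a − b)/(a + b) = 0.5925/2.592 = 0.2285, so ω = 2 arcsin(0.2285) ≈ 26.4°.

26.4°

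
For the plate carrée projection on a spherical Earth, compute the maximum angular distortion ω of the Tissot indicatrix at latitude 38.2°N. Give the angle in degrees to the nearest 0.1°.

In the plate carrée (x = Rλ, y = Rφ), meridians are true-scale (h = 1) and parallels are stretched by k = sec φ.
At 38.2°: h = 1.000, k = 1.272; principal scales a = 1.272, b = 1.000.
sin(ω/2) = (a − b)/(a + b) = 0.2725/2.272 = 0.1199, so ω = 2 arcsin(0.1199) ≈ 13.8°.

13.8°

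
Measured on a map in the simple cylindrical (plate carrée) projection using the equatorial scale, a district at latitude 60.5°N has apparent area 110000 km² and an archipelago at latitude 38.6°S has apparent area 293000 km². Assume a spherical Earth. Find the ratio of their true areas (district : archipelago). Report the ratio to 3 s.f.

Plate carrée has h = 1 and k = sec φ, giving areal scale sec φ; true area = (apparent area) · cos φ.
True area of district: 110000 × cos(60.5°) = 110000 × 0.4924 = 54170 km².
True area of archipelago: 293000 × cos(38.6°) = 293000 × 0.7815 = 229000 km².
Ratio = 54170 / 229000 ≈ 0.237.

0.237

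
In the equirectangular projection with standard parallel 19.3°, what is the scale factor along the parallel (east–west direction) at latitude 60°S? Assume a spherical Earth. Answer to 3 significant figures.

In the equirectangular projection with standard parallel φ₀ = 19.3° (x = Rλ cos φ₀, y = Rφ), meridians are true-scale (h = 1) and the parallel scale is k = cos φ₀ / cos φ.
k = cos 19.3° / cos 60° = 0.9438/0.5000 = 1.888.

1.89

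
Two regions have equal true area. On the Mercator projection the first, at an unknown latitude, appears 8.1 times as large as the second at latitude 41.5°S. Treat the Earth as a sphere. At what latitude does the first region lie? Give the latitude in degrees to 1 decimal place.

On Mercator, (apparent₁)/(apparent₂) = sec²φ₁ / sec²φ₂ when true areas are equal.
cos²φ₂ / cos²φ₁ = 8.1  ⇒  cos φ₁ = cos 41.5° / √8.1 = 0.7490/2.846 = 0.2632.
φ₁ = arccos(0.2632) ≈ 74.7°.

74.7°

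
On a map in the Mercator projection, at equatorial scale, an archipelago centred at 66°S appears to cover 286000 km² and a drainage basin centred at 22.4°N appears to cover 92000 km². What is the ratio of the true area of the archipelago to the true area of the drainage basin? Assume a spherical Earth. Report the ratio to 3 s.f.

Mercator's areal exaggeration is sec²φ; hence true area = (apparent area) · cos²φ.
True area of archipelago: 286000 × cos²(66°) = 286000 × 0.1654 = 47310 km².
True area of drainage basin: 92000 × cos²(22.4°) = 92000 × 0.8548 = 78640 km².
Ratio = 47310 / 78640 ≈ 0.602.

0.602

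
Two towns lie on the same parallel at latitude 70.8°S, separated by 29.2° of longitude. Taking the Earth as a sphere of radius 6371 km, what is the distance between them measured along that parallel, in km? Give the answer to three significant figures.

Arc length along a parallel = R cos φ · Δλ (with Δλ in radians).
= 6371 × cos 70.8° × (29.2° × π/180) = 6371 × 0.3289 × 0.5096 ≈ 1070 km.

1070 km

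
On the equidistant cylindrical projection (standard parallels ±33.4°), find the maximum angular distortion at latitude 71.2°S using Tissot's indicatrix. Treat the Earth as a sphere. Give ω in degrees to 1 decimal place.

The equidistant cylindrical projection with φ₀ = 33.4° has h = 1 (meridians true) and k = cos φ₀ / cos φ along parallels.
At 71.2°: h = 1.000, k = 2.591; principal scales a = 2.591, b = 1.000.
sin(ω/2) = (a − b)/(a + b) = 1.591/3.591 = 0.4430, so ω = 2 arcsin(0.4430) ≈ 52.6°.

52.6°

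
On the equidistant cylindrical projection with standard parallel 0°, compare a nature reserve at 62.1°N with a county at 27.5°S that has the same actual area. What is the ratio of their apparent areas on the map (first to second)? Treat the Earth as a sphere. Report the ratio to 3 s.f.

1.90

For the equirectangular projection with φ₀ = 0 (plate carrée), h = 1 along meridians and k = sec φ along parallels.
Areal scale at 62.1°: h·k = 1.000 × 2.137 = 2.137.
Areal scale at 27.5°: h·k = 1.000 × 1.127 = 1.127.
Ratio = 2.137/1.127 ≈ 1.90.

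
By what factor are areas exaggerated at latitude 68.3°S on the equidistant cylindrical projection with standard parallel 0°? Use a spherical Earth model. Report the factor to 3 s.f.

2.70

For the equirectangular projection with φ₀ = 0 (plate carrée), h = 1 along meridians and k = sec φ along parallels.
Areal scale = h·k = 1 × sec φ; at 68.3°, h = 1.000, k = 2.705, so h·k = 2.705.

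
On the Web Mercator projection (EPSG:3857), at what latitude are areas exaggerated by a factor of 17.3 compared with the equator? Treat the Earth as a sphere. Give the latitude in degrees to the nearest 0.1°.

76.1°

Mercator areal scale is sec²φ.
sec²φ = 17.3  ⇒  cos²φ = 0.05780  ⇒  cos φ = 0.2404.
φ = arccos(0.2404) ≈ 76.1°.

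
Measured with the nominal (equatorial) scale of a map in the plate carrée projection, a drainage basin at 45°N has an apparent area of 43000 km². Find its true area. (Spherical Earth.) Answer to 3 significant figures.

For the equirectangular projection with φ₀ = 0 (plate carrée), h = 1 along meridians and k = sec φ along parallels.
Areal scale = h·k = 1 × sec φ; at 45°, h = 1.000, k = 1.414, so h·k = 1.414.
True area = apparent / (areal scale) = 43000 / 1.414 ≈ 30400 km².

30400 km²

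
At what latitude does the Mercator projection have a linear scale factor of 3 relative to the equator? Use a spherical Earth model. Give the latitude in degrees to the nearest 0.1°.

70.5°

Mercator scale is k = sec φ = 1/cos φ.
1/cos φ = 3  ⇒  cos φ = 0.3333  ⇒  φ = arccos(0.3333) ≈ 70.5°.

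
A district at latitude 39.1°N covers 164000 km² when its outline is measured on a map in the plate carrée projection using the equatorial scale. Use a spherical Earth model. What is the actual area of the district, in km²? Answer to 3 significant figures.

Plate carrée maps x = Rλ, y = Rφ. The meridian scale is h = 1 and the parallel scale is k = 1/cos φ = sec φ.
Areal scale = h·k = 1 × sec φ; at 39.1°, h = 1.000, k = 1.289, so h·k = 1.289.
True area = apparent / (areal scale) = 164000 / 1.289 ≈ 127000 km².

127000 km²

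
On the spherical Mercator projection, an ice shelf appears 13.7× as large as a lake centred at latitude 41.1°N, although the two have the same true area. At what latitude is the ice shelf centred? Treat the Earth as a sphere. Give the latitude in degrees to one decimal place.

Mercator areal scale is sec²φ, so apparent-area ratio = sec²φ₁ / sec²φ₂ = cos²φ₂ / cos²φ₁.
cos²φ₂ / cos²φ₁ = 13.7  ⇒  cos φ₁ = cos 41.1° / √13.7 = 0.7536/3.701 = 0.2036.
φ₁ = arccos(0.2036) ≈ 78.3°.

78.3°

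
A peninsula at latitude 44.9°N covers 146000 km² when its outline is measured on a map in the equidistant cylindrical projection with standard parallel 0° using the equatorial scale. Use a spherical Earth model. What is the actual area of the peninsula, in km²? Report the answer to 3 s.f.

In the plate carrée (x = Rλ, y = Rφ), meridians are true-scale (h = 1) and parallels are stretched by k = sec φ.
Areal scale = h·k = 1 × sec φ; at 44.9°, h = 1.000, k = 1.412, so h·k = 1.412.
True area = apparent / (areal scale) = 146000 / 1.412 ≈ 103000 km².

103000 km²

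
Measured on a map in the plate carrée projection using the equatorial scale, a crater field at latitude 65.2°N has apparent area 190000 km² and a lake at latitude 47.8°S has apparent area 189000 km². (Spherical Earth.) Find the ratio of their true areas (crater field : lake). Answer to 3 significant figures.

On the plate carrée, areal scale = h·k = 1 × sec φ, so true area = apparent × cos φ.
True area of crater field: 190000 × cos(65.2°) = 190000 × 0.4195 = 79700 km².
True area of lake: 189000 × cos(47.8°) = 189000 × 0.6717 = 127000 km².
Ratio = 79700 / 127000 ≈ 0.628.

0.628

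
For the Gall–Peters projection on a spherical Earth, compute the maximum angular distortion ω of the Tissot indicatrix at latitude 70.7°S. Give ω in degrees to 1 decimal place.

79.8°

The Gall–Peters projection is cylindrical equal-area with φ₀ = 45°. A cylindrical equal-area projection with standard parallel φ₀ has meridian scale h = cos φ / cos φ₀ and parallel scale k = cos φ₀ / cos φ (so areas are preserved, h·k = 1).
At 70.7°: h = 0.4674, k = 2.139; principal scales a = 2.139, b = 0.4674.
sin(ω/2) = (a − b)/(a + b) = 1.672/2.607 = 0.6414, so ω = 2 arcsin(0.6414) ≈ 79.8°.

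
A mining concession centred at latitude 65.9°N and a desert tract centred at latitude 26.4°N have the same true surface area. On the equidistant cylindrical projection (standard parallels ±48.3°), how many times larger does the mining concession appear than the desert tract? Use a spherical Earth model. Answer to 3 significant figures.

In the equirectangular projection with standard parallel φ₀ = 48.3° (x = Rλ cos φ₀, y = Rφ), meridians are true-scale (h = 1) and the parallel scale is k = cos φ₀ / cos φ.
Areal scale at 65.9°: h·k = 1.000 × 1.629 = 1.629.
Areal scale at 26.4°: h·k = 1.000 × 0.7427 = 0.7427.
Ratio = 1.629/0.7427 ≈ 2.19.

2.19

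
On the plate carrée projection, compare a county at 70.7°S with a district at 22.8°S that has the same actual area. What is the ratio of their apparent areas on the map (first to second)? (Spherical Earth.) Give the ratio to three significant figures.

In the plate carrée (x = Rλ, y = Rφ), meridians are true-scale (h = 1) and parallels are stretched by k = sec φ.
Areal scale at 70.7°: h·k = 1.000 × 3.026 = 3.026.
Areal scale at 22.8°: h·k = 1.000 × 1.085 = 1.085.
Ratio = 3.026/1.085 ≈ 2.79.

2.79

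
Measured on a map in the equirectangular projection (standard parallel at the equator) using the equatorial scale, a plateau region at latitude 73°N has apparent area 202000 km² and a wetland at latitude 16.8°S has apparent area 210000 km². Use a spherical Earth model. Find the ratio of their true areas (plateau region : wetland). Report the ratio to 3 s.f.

0.294

Plate carrée has h = 1 and k = sec φ, giving areal scale sec φ; true area = (apparent area) · cos φ.
True area of plateau region: 202000 × cos(73°) = 202000 × 0.2924 = 59060 km².
True area of wetland: 210000 × cos(16.8°) = 210000 × 0.9573 = 201000 km².
Ratio = 59060 / 201000 ≈ 0.294.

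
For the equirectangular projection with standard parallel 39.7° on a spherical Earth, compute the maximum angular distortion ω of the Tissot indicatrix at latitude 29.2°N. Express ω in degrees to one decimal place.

With standard parallel φ₀ = 39.7°, the equirectangular projection gives x = Rλ cos φ₀, y = Rφ, so h = 1 and k = cos 39.7° / cos φ.
At 29.2°: h = 1.000, k = 0.8814; principal scales a = 1.000, b = 0.8814.
sin(ω/2) = (a − b)/(a + b) = 0.1186/1.881 = 0.06303, so ω = 2 arcsin(0.06303) ≈ 7.2°.

7.2°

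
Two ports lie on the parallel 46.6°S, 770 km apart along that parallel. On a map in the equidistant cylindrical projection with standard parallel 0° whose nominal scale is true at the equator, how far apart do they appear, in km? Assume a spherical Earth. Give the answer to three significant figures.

1120 km

Plate carrée maps x = Rλ, y = Rφ. The meridian scale is h = 1 and the parallel scale is k = 1/cos φ = sec φ.
Along the parallel, k = sec 46.6° = 1/0.6871 = 1.455.
Map distance = 770 × 1.455 ≈ 1120 km.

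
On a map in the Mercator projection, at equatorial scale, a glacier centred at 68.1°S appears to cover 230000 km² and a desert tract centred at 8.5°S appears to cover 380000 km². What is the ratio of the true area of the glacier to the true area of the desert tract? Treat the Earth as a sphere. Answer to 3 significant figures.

0.0861

Since Mercator area scale is 1/cos²φ, the true area equals the apparent area multiplied by cos²φ.
True area of glacier: 230000 × cos²(68.1°) = 230000 × 0.1391 = 32000 km².
True area of desert tract: 380000 × cos²(8.5°) = 380000 × 0.9782 = 371700 km².
Ratio = 32000 / 371700 ≈ 0.0861.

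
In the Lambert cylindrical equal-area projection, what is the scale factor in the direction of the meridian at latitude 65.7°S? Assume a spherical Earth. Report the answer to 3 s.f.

The Lambert cylindrical equal-area projection is the cylindrical equal-area projection with its standard parallel at the equator (φ₀ = 0). Cylindrical equal-area (φ₀ = 0°): h = cos φ / cos 0° along meridians, k = cos 0° / cos φ along parallels; h·k = 1.
h = cos 65.7° / cos 0° = 0.4115/1.000 = 0.4115.

0.412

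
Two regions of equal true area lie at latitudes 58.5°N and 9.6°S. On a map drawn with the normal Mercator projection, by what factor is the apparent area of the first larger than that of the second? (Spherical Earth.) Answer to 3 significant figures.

On Mercator, area is exaggerated by sec²φ = 1/cos²φ.
At 58.5°: sec²(58.5°) = 1/0.5225² = 3.663.
At 9.6°: sec²(9.6°) = 1/0.9860² = 1.029.
Ratio = 3.663/1.029 = cos²(9.6°)/cos²(58.5°) ≈ 3.56.

3.56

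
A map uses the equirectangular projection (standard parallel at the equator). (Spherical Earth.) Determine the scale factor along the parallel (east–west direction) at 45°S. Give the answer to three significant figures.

1.41

In the plate carrée (x = Rλ, y = Rφ), meridians are true-scale (h = 1) and parallels are stretched by k = sec φ.
k = 1/cos 45° = 1/0.7071 = 1.414.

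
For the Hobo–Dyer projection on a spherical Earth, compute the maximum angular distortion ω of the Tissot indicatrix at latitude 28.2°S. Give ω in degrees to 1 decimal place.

The Hobo–Dyer projection is cylindrical equal-area with φ₀ = 37.5°. For cylindrical equal-area with standard parallel φ₀, h = cos φ / cos φ₀ and k = cos φ₀ / cos φ, so h·k = 1.
At 28.2°: h = 1.111, k = 0.9002; principal scales a = 1.111, b = 0.9002.
sin(ω/2) = (a − b)/(a + b) = 0.2107/2.011 = 0.1047, so ω = 2 arcsin(0.1047) ≈ 12.0°.

12.0°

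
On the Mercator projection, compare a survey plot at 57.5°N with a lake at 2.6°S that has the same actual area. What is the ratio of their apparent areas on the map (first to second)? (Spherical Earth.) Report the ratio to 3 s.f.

Mercator areal scale is sec²φ.
At 57.5°: sec²(57.5°) = 1/0.5373² = 3.464.
At 2.6°: sec²(2.6°) = 1/0.9990² = 1.002.
Ratio = 3.464/1.002 = cos²(2.6°)/cos²(57.5°) ≈ 3.46.

3.46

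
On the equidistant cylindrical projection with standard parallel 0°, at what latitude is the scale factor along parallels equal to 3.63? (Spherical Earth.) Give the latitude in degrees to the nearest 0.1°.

Plate carrée: h = 1, k = sec φ along parallels.
sec φ = 3.63  ⇒  cos φ = 0.2755  ⇒  φ ≈ 74.0°.

74.0°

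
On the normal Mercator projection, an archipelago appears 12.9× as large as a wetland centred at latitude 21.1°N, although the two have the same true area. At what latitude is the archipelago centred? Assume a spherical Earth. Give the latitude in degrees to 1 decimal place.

74.9°

On Mercator, (apparent₁)/(apparent₂) = sec²φ₁ / sec²φ₂ when true areas are equal.
cos²φ₂ / cos²φ₁ = 12.9  ⇒  cos φ₁ = cos 21.1° / √12.9 = 0.9330/3.592 = 0.2598.
φ₁ = arccos(0.2598) ≈ 74.9°.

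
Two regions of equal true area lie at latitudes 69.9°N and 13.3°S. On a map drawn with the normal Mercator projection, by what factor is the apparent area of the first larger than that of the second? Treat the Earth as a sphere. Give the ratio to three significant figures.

8.02

Mercator areal scale is sec²φ.
At 69.9°: sec²(69.9°) = 1/0.3437² = 8.467.
At 13.3°: sec²(13.3°) = 1/0.9732² = 1.056.
Ratio = 8.467/1.056 = cos²(13.3°)/cos²(69.9°) ≈ 8.02.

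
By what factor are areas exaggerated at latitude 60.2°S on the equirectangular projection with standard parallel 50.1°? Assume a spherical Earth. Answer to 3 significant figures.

With standard parallel φ₀ = 50.1°, the equirectangular projection gives x = Rλ cos φ₀, y = Rφ, so h = 1 and k = cos 50.1° / cos φ.
Areal scale = h·k = 1 × cos φ₀ / cos φ; at 60.2°, h = 1.000, k = 1.291, so h·k = 1.291.

1.29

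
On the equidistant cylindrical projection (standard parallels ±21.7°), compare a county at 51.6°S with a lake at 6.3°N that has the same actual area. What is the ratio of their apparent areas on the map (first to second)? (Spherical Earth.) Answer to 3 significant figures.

1.60

The equidistant cylindrical projection with φ₀ = 21.7° has h = 1 (meridians true) and k = cos φ₀ / cos φ along parallels.
Areal scale at 51.6°: h·k = 1.000 × 1.496 = 1.496.
Areal scale at 6.3°: h·k = 1.000 × 0.9348 = 0.9348.
Ratio = 1.496/0.9348 ≈ 1.60.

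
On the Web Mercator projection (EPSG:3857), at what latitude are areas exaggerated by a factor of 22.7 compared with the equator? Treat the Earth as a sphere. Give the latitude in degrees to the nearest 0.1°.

77.9°

Mercator areal scale is sec²φ.
sec²φ = 22.7  ⇒  cos²φ = 0.04405  ⇒  cos φ = 0.2099.
φ = arccos(0.2099) ≈ 77.9°.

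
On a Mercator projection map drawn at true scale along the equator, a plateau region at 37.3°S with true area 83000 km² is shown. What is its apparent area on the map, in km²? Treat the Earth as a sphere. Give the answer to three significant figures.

131000 km²

Mercator is conformal, so the point scale is isotropic: h = k = sec φ = 1/cos φ.
Areal scale = k² = sec²φ = 1/cos²(37.3°) = 1/0.7955² = 1.580.
Apparent area = 83000 × 1.580 ≈ 131000 km².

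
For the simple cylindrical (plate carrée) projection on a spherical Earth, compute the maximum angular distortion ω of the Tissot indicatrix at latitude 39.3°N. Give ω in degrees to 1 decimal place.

In the plate carrée (x = Rλ, y = Rφ), meridians are true-scale (h = 1) and parallels are stretched by k = sec φ.
At 39.3°: h = 1.000, k = 1.292; principal scales a = 1.292, b = 1.000.
sin(ω/2) = (a − b)/(a + b) = 0.2923/2.292 = 0.1275, so ω = 2 arcsin(0.1275) ≈ 14.6°.

14.6°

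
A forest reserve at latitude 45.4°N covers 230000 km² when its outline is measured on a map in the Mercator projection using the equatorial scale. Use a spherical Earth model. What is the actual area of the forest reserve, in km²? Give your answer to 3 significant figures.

The Mercator projection is conformal; its linear scale factor is the same in every direction and equals sec φ = 1/cos φ.
Areal scale = k² = sec²φ = 1/cos²(45.4°) = 1/0.7022² = 2.028.
True area = apparent / (areal scale) = 230000 / 2.028 ≈ 113000 km².

113000 km²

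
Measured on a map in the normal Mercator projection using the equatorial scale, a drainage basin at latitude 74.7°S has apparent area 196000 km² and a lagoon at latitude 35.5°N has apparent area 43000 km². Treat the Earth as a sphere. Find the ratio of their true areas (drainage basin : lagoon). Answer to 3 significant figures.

0.479

Mercator's areal exaggeration is sec²φ; hence true area = (apparent area) · cos²φ.
True area of drainage basin: 196000 × cos²(74.7°) = 196000 × 0.06963 = 13650 km².
True area of lagoon: 43000 × cos²(35.5°) = 43000 × 0.6628 = 28500 km².
Ratio = 13650 / 28500 ≈ 0.479.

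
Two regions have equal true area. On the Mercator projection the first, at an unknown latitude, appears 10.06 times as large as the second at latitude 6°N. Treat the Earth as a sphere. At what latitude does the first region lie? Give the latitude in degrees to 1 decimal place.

71.7°

For equal true areas on Mercator, apparent areas scale as sec²φ, so the ratio is cos²φ₂ / cos²φ₁.
cos²φ₂ / cos²φ₁ = 10.06  ⇒  cos φ₁ = cos 6° / √10.06 = 0.9945/3.172 = 0.3136.
φ₁ = arccos(0.3136) ≈ 71.7°.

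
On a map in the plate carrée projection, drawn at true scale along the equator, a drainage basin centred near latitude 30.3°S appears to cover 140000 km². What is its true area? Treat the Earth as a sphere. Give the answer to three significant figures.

For the equirectangular projection with φ₀ = 0 (plate carrée), h = 1 along meridians and k = sec φ along parallels.
Areal scale = h·k = 1 × sec φ; at 30.3°, h = 1.000, k = 1.158, so h·k = 1.158.
True area = apparent / (areal scale) = 140000 / 1.158 ≈ 121000 km².

121000 km²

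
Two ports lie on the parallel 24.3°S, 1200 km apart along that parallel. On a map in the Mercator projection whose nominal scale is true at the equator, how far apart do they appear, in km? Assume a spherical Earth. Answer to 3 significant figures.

Mercator is conformal, so the point scale is isotropic: h = k = sec φ = 1/cos φ.
Along the parallel, k = sec 24.3° = 1/0.9114 = 1.097.
Map distance = 1200 × 1.097 ≈ 1320 km.

1320 km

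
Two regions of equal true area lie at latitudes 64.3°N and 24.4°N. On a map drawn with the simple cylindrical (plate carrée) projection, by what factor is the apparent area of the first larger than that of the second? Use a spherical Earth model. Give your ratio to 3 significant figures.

2.10

Plate carrée maps x = Rλ, y = Rφ. The meridian scale is h = 1 and the parallel scale is k = 1/cos φ = sec φ.
Areal scale at 64.3°: h·k = 1.000 × 2.306 = 2.306.
Areal scale at 24.4°: h·k = 1.000 × 1.098 = 1.098.
Ratio = 2.306/1.098 ≈ 2.10.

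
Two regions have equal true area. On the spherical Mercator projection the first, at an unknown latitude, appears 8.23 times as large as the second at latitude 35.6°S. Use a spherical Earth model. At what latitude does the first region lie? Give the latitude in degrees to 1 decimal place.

For equal true areas on Mercator, apparent areas scale as sec²φ, so the ratio is cos²φ₂ / cos²φ₁.
cos²φ₂ / cos²φ₁ = 8.23  ⇒  cos φ₁ = cos 35.6° / √8.23 = 0.8131/2.869 = 0.2834.
φ₁ = arccos(0.2834) ≈ 73.5°.

73.5°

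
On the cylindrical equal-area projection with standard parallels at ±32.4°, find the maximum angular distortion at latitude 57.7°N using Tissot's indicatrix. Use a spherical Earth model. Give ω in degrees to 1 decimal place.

Cylindrical equal-area (φ₀ = 32.4°): h = cos φ / cos 32.4° along meridians, k = cos 32.4° / cos φ along parallels; h·k = 1.
At 57.7°: h = 0.6329, k = 1.580; principal scales a = 1.580, b = 0.6329.
sin(ω/2) = (a − b)/(a + b) = 0.9472/2.213 = 0.4280, so ω = 2 arcsin(0.4280) ≈ 50.7°.

50.7°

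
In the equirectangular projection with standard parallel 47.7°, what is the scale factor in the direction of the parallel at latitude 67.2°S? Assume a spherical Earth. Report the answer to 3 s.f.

In the equirectangular projection with standard parallel φ₀ = 47.7° (x = Rλ cos φ₀, y = Rφ), meridians are true-scale (h = 1) and the parallel scale is k = cos φ₀ / cos φ.
k = cos 47.7° / cos 67.2° = 0.6730/0.3875 = 1.737.

1.74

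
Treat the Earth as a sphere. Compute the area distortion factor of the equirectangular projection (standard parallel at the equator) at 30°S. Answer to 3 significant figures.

In the plate carrée (x = Rλ, y = Rφ), meridians are true-scale (h = 1) and parallels are stretched by k = sec φ.
Areal scale = h·k = 1 × sec φ; at 30°, h = 1.000, k = 1.155, so h·k = 1.155.

1.15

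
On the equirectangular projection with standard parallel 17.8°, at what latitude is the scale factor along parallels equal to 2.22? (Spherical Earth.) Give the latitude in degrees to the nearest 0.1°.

64.6°

With standard parallel φ₀ = 17.8°, the equirectangular projection gives x = Rλ cos φ₀, y = Rφ, so h = 1 and k = cos 17.8° / cos φ.
k = cos φ₀ / cos φ = 2.22  ⇒  cos φ = cos 17.8° / 2.22 = 0.4289.
φ = arccos(0.4289) ≈ 64.6°.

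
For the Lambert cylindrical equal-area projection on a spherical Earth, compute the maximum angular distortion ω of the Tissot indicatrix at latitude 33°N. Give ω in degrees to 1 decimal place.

20.1°

The Lambert cylindrical equal-area projection is the cylindrical equal-area projection with its standard parallel at the equator (φ₀ = 0). Cylindrical equal-area (φ₀ = 0°): h = cos φ / cos 0° along meridians, k = cos 0° / cos φ along parallels; h·k = 1.
At 33°: h = 0.8387, k = 1.192; principal scales a = 1.192, b = 0.8387.
sin(ω/2) = (a − b)/(a + b) = 0.3537/2.031 = 0.1741, so ω = 2 arcsin(0.1741) ≈ 20.1°.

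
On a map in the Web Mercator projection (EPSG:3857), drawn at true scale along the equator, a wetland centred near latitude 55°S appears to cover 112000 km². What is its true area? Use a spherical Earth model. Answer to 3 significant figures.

Mercator is conformal, so the point scale is isotropic: h = k = sec φ = 1/cos φ.
Areal scale = k² = sec²φ = 1/cos²(55°) = 1/0.5736² = 3.040.
True area = apparent / (areal scale) = 112000 / 3.040 ≈ 36800 km².

36800 km²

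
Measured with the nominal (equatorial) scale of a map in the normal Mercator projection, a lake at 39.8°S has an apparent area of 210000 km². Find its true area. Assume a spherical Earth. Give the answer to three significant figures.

124000 km²

Mercator is conformal, so the point scale is isotropic: h = k = sec φ = 1/cos φ.
Areal scale = k² = sec²φ = 1/cos²(39.8°) = 1/0.7683² = 1.694.
True area = apparent / (areal scale) = 210000 / 1.694 ≈ 124000 km².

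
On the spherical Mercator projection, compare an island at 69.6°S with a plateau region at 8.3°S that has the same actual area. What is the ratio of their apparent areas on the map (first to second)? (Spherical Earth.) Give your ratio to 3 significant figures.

Mercator is conformal with k = sec φ, so areal scale = k² = sec²φ.
At 69.6°: sec²(69.6°) = 1/0.3486² = 8.230.
At 8.3°: sec²(8.3°) = 1/0.9895² = 1.021.
Ratio = 8.230/1.021 = cos²(8.3°)/cos²(69.6°) ≈ 8.06.

8.06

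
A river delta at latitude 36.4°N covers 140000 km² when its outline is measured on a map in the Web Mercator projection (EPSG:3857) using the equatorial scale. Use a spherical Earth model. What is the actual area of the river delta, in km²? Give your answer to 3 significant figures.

The Mercator projection is conformal; its linear scale factor is the same in every direction and equals sec φ = 1/cos φ.
Areal scale = k² = sec²φ = 1/cos²(36.4°) = 1/0.8049² = 1.544.
True area = apparent / (areal scale) = 140000 / 1.544 ≈ 90700 km².

90700 km²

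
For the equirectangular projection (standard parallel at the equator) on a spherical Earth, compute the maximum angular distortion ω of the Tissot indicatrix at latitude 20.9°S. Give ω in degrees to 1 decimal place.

In the plate carrée (x = Rλ, y = Rφ), meridians are true-scale (h = 1) and parallels are stretched by k = sec φ.
At 20.9°: h = 1.000, k = 1.070; principal scales a = 1.070, b = 1.000.
sin(ω/2) = (a − b)/(a + b) = 0.07043/2.070 = 0.03402, so ω = 2 arcsin(0.03402) ≈ 3.9°.

3.9°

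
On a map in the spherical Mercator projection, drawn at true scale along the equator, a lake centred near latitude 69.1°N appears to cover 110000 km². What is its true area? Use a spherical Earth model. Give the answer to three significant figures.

Mercator is conformal, so the point scale is isotropic: h = k = sec φ = 1/cos φ.
Areal scale = k² = sec²φ = 1/cos²(69.1°) = 1/0.3567² = 7.858.
True area = apparent / (areal scale) = 110000 / 7.858 ≈ 14000 km².

14000 km²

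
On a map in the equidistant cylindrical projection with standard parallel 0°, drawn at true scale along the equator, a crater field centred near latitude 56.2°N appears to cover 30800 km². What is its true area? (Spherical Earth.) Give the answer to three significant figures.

Plate carrée maps x = Rλ, y = Rφ. The meridian scale is h = 1 and the parallel scale is k = 1/cos φ = sec φ.
Areal scale = h·k = 1 × sec φ; at 56.2°, h = 1.000, k = 1.798, so h·k = 1.798.
True area = apparent / (areal scale) = 30800 / 1.798 ≈ 17100 km².

17100 km²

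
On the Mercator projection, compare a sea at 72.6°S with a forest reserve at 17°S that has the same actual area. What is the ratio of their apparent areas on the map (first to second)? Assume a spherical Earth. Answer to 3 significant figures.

Mercator areal scale is sec²φ.
At 72.6°: sec²(72.6°) = 1/0.2990² = 11.18.
At 17°: sec²(17°) = 1/0.9563² = 1.093.
Ratio = 11.18/1.093 = cos²(17°)/cos²(72.6°) ≈ 10.2.

10.2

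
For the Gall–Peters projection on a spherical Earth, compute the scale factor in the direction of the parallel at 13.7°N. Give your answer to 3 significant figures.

0.728

The Gall–Peters projection is cylindrical equal-area with φ₀ = 45°. A cylindrical equal-area projection with standard parallel φ₀ has meridian scale h = cos φ / cos φ₀ and parallel scale k = cos φ₀ / cos φ (so areas are preserved, h·k = 1).
k = cos 45° / cos 13.7° = 0.7071/0.9715 = 0.7278.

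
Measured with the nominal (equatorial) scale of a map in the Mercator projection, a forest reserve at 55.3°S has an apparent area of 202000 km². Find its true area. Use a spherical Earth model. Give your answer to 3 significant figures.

65500 km²

The Mercator projection is conformal; its linear scale factor is the same in every direction and equals sec φ = 1/cos φ.
Areal scale = k² = sec²φ = 1/cos²(55.3°) = 1/0.5693² = 3.086.
True area = apparent / (areal scale) = 202000 / 3.086 ≈ 65500 km².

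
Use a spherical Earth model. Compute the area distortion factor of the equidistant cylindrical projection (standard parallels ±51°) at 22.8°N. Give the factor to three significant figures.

The equidistant cylindrical projection with φ₀ = 51° has h = 1 (meridians true) and k = cos φ₀ / cos φ along parallels.
Areal scale = h·k = 1 × cos φ₀ / cos φ; at 22.8°, h = 1.000, k = 0.6827, so h·k = 0.6827.

0.683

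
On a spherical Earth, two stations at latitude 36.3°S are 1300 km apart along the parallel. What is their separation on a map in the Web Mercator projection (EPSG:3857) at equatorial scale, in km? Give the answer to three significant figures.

1610 km

Mercator is conformal, so the point scale is isotropic: h = k = sec φ = 1/cos φ.
Along the parallel, k = sec 36.3° = 1/0.8059 = 1.241.
Map distance = 1300 × 1.241 ≈ 1610 km.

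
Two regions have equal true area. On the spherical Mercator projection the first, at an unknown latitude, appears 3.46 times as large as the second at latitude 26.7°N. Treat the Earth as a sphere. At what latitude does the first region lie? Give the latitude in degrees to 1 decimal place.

61.3°

Mercator areal scale is sec²φ, so apparent-area ratio = sec²φ₁ / sec²φ₂ = cos²φ₂ / cos²φ₁.
cos²φ₂ / cos²φ₁ = 3.46  ⇒  cos φ₁ = cos 26.7° / √3.46 = 0.8934/1.860 = 0.4803.
φ₁ = arccos(0.4803) ≈ 61.3°.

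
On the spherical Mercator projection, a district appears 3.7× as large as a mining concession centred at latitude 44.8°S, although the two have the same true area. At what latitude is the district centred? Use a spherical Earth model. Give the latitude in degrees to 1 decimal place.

68.4°

On Mercator, (apparent₁)/(apparent₂) = sec²φ₁ / sec²φ₂ when true areas are equal.
cos²φ₂ / cos²φ₁ = 3.7  ⇒  cos φ₁ = cos 44.8° / √3.7 = 0.7096/1.924 = 0.3689.
φ₁ = arccos(0.3689) ≈ 68.4°.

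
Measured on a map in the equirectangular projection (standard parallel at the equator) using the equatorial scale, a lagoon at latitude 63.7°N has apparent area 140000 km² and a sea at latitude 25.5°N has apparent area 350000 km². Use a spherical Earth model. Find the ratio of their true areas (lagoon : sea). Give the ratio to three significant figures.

0.196

On the plate carrée, areal scale = h·k = 1 × sec φ, so true area = apparent × cos φ.
True area of lagoon: 140000 × cos(63.7°) = 140000 × 0.4431 = 62030 km².
True area of sea: 350000 × cos(25.5°) = 350000 × 0.9026 = 315900 km².
Ratio = 62030 / 315900 ≈ 0.196.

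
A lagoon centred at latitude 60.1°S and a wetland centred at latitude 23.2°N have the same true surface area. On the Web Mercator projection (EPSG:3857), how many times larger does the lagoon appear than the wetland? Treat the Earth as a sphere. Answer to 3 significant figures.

3.40

Mercator areal scale is sec²φ.
At 60.1°: sec²(60.1°) = 1/0.4985² = 4.024.
At 23.2°: sec²(23.2°) = 1/0.9191² = 1.184.
Ratio = 4.024/1.184 = cos²(23.2°)/cos²(60.1°) ≈ 3.40.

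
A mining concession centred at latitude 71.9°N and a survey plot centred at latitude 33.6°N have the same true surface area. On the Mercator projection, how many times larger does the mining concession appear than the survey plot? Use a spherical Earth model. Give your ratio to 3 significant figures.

7.19

Mercator areal scale is sec²φ.
At 71.9°: sec²(71.9°) = 1/0.3107² = 10.36.
At 33.6°: sec²(33.6°) = 1/0.8329² = 1.441.
Ratio = 10.36/1.441 = cos²(33.6°)/cos²(71.9°) ≈ 7.19.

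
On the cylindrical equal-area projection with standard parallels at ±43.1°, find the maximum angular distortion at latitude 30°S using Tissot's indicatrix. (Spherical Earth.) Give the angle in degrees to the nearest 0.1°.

A cylindrical equal-area projection with standard parallel φ₀ has meridian scale h = cos φ / cos φ₀ and parallel scale k = cos φ₀ / cos φ (so areas are preserved, h·k = 1).
At 30°: h = 1.186, k = 0.8431; principal scales a = 1.186, b = 0.8431.
sin(ω/2) = (a − b)/(a + b) = 0.3430/2.029 = 0.1690, so ω = 2 arcsin(0.1690) ≈ 19.5°.

19.5°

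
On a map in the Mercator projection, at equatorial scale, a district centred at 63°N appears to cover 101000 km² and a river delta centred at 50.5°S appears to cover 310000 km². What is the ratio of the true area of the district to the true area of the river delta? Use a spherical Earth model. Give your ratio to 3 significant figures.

Mercator's areal exaggeration is sec²φ; hence true area = (apparent area) · cos²φ.
True area of district: 101000 × cos²(63°) = 101000 × 0.2061 = 20820 km².
True area of river delta: 310000 × cos²(50.5°) = 310000 × 0.4046 = 125400 km².
Ratio = 20820 / 125400 ≈ 0.166.

0.166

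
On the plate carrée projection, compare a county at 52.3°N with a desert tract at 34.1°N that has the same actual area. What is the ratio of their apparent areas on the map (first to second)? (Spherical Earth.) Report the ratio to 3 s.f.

For the equirectangular projection with φ₀ = 0 (plate carrée), h = 1 along meridians and k = sec φ along parallels.
Areal scale at 52.3°: h·k = 1.000 × 1.635 = 1.635.
Areal scale at 34.1°: h·k = 1.000 × 1.208 = 1.208.
Ratio = 1.635/1.208 ≈ 1.35.

1.35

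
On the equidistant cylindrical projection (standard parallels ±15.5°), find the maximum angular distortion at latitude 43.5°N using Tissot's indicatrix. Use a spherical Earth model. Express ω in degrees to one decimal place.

The equidistant cylindrical projection with φ₀ = 15.5° has h = 1 (meridians true) and k = cos φ₀ / cos φ along parallels.
At 43.5°: h = 1.000, k = 1.328; principal scales a = 1.328, b = 1.000.
sin(ω/2) = (a − b)/(a + b) = 0.3285/2.328 = 0.1411, so ω = 2 arcsin(0.1411) ≈ 16.2°.

16.2°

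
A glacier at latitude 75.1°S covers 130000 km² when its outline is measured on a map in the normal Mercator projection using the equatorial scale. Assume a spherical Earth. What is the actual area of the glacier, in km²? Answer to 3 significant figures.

8600 km²

The Mercator projection is conformal; its linear scale factor is the same in every direction and equals sec φ = 1/cos φ.
Areal scale = k² = sec²φ = 1/cos²(75.1°) = 1/0.2571² = 15.12.
True area = apparent / (areal scale) = 130000 / 15.12 ≈ 8600 km².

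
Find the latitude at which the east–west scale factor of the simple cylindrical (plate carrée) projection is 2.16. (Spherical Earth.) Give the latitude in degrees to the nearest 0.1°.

Plate carrée: h = 1, k = sec φ along parallels.
sec φ = 2.16  ⇒  cos φ = 0.4630  ⇒  φ ≈ 62.4°.

62.4°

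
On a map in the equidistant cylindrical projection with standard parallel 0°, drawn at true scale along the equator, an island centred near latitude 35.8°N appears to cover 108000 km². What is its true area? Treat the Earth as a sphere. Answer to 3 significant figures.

87600 km²

For the equirectangular projection with φ₀ = 0 (plate carrée), h = 1 along meridians and k = sec φ along parallels.
Areal scale = h·k = 1 × sec φ; at 35.8°, h = 1.000, k = 1.233, so h·k = 1.233.
True area = apparent / (areal scale) = 108000 / 1.233 ≈ 87600 km².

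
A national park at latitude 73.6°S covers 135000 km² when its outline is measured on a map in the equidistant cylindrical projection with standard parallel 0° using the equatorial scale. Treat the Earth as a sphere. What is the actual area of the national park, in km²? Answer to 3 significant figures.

Plate carrée maps x = Rλ, y = Rφ. The meridian scale is h = 1 and the parallel scale is k = 1/cos φ = sec φ.
Areal scale = h·k = 1 × sec φ; at 73.6°, h = 1.000, k = 3.542, so h·k = 3.542.
True area = apparent / (areal scale) = 135000 / 3.542 ≈ 38100 km².

38100 km²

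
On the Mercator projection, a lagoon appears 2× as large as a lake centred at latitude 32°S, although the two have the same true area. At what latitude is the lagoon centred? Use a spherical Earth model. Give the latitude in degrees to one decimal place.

53.2°

Mercator areal scale is sec²φ, so apparent-area ratio = sec²φ₁ / sec²φ₂ = cos²φ₂ / cos²φ₁.
cos²φ₂ / cos²φ₁ = 2  ⇒  cos φ₁ = cos 32° / √2 = 0.8480/1.414 = 0.5997.
φ₁ = arccos(0.5997) ≈ 53.2°.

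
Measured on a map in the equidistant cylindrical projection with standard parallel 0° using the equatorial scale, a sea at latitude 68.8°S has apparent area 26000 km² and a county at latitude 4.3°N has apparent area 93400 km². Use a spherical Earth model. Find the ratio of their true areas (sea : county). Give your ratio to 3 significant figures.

On the plate carrée, areal scale = h·k = 1 × sec φ, so true area = apparent × cos φ.
True area of sea: 26000 × cos(68.8°) = 26000 × 0.3616 = 9402 km².
True area of county: 93400 × cos(4.3°) = 93400 × 0.9972 = 93140 km².
Ratio = 9402 / 93140 ≈ 0.101.

0.101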